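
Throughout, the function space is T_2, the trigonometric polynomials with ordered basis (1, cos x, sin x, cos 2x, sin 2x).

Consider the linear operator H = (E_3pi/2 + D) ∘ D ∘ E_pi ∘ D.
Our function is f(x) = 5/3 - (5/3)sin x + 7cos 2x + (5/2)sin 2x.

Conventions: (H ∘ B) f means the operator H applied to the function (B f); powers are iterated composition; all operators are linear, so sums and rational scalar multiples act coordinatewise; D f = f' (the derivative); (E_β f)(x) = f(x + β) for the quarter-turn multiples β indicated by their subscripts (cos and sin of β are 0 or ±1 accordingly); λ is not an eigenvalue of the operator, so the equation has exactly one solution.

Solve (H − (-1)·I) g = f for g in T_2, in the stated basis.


write g with unknown coordinates in the stated basis and equate coefficients in (H − (-1)·I) g = f
solving from the highest basis element down gives g = 5/3 - (5/3)sin x + (55/89)cos 2x - (87/178)sin 2x
check: H g = (568/89)cos 2x + (266/89)sin 2x
so H g − (-1)·g = 5/3 - (5/3)sin x + 7cos 2x + (5/2)sin 2x = f ✓

g(x) = 5/3 - (5/3)sin x + (55/89)cos 2x - (87/178)sin 2x


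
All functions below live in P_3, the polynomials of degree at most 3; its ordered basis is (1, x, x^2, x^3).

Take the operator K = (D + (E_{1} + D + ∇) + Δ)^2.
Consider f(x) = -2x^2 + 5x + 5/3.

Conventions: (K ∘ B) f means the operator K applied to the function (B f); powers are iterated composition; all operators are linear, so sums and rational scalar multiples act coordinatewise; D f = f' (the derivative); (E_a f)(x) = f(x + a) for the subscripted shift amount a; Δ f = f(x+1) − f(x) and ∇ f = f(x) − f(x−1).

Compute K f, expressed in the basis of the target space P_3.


the result is g(x) = -2x^2 - 35x - 157/3

D f = -4x + 5
E_{1} f = -2x^2 + x + 14/3
D f = -4x + 5
∇ f = -4x + 7
(E_{1} + D + ∇) f = -2x^2 - 7x + 50/3
Δ f = -4x + 3
(D + (E_{1} + D + ∇) + Δ) f = -2x^2 - 15x + 74/3
D (D + (E_{1} + D + ∇) + Δ) f = -4x - 15
E_{1} (D + (E_{1} + D + ∇) + Δ) f = -2x^2 - 19x + 23/3
D (D + (E_{1} + D + ∇) + Δ) f = -4x - 15
∇ (D + (E_{1} + D + ∇) + Δ) f = -4x - 13
(E_{1} + D + ∇) (D + (E_{1} + D + ∇) + Δ) f = -2x^2 - 27x - 61/3
Δ (D + (E_{1} + D + ∇) + Δ) f = -4x - 17
(D + (E_{1} + D + ∇) + Δ) (D + (E_{1} + D + ∇) + Δ) f = -2x^2 - 35x - 157/3


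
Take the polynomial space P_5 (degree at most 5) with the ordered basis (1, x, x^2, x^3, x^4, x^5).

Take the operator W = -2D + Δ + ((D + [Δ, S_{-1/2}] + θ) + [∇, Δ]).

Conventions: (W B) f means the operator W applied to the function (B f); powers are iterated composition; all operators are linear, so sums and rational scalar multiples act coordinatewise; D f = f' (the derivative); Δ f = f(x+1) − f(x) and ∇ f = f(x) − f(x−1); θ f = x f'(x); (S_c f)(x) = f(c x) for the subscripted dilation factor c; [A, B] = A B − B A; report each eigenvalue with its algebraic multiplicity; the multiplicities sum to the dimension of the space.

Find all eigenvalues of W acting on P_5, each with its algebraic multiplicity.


image of 1: 0
image of x: x - 3/2
image of x^2: 2x^2 + (3/2)x + 1/4
image of x^3: 3x^3 - (9/8)x^2 + (33/8)x - 1/8
image of x^4: 4x^4 + (3/4)x^3 + (39/8)x^2 + (25/4)x + 1/16
image of x^5: 5x^5 - (15/32)x^4 + (175/16)x^3 + (115/16)x^2 + (235/32)x - 1/32
the matrix is upper triangular; its diagonal is (0, 1, 2, 3, 4, 5)
for a triangular matrix the eigenvalues are the diagonal entries, with algebraic multiplicity their repetition count

λ = 0 (multiplicity 1), λ = 1 (multiplicity 1), λ = 2 (multiplicity 1), λ = 3 (multiplicity 1), λ = 4 (multiplicity 1), λ = 5 (multiplicity 1)


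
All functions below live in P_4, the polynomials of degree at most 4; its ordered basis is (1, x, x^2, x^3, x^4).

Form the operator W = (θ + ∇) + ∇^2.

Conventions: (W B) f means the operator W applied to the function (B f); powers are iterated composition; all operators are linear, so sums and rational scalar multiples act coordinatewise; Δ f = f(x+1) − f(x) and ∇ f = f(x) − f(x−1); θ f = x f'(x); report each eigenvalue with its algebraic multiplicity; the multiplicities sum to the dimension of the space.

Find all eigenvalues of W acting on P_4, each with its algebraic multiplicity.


λ = 0 (multiplicity 1), λ = 1 (multiplicity 1), λ = 2 (multiplicity 1), λ = 3 (multiplicity 1), λ = 4 (multiplicity 1)

image of 1: 0
image of x: x + 1
image of x^2: 2x^2 + 2x + 1
image of x^3: 3x^3 + 3x^2 + 3x - 5
image of x^4: 4x^4 + 4x^3 + 6x^2 - 20x + 13
the matrix is upper triangular; its diagonal is (0, 1, 2, 3, 4)
for a triangular matrix the eigenvalues are the diagonal entries, with algebraic multiplicity their repetition count


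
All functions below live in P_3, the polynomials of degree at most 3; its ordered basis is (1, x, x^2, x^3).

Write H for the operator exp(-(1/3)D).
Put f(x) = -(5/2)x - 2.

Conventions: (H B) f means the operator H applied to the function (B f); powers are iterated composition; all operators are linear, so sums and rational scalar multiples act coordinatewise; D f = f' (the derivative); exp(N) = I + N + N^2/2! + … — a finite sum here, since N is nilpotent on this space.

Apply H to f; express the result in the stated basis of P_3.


the result is g(x) = -(5/2)x - 7/6

order-1 term: 5/6
the series for exp(-(1/3)D) f terminates at order 1
exp(-(1/3)D) f = -(5/2)x - 7/6


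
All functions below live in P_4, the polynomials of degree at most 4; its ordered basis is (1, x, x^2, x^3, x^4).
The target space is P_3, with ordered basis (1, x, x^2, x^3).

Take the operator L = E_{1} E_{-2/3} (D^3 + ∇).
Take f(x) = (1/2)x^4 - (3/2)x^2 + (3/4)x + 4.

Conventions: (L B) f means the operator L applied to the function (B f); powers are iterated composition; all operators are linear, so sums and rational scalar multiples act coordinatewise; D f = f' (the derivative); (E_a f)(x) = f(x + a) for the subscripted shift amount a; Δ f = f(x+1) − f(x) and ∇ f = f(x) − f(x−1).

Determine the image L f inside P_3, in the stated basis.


D f = 2x^3 - 3x + 3/4
D D f = 6x^2 - 3
D D D f = 12x
∇ f = 2x^3 - 3x^2 - x + 7/4
(D^3 + ∇) f = 2x^3 - 3x^2 + 11x + 7/4
E_{-2/3} (D^3 + ∇) f = 2x^3 - 7x^2 + (53/3)x - 811/108
E_{1} E_{-2/3} (D^3 + ∇) f = 2x^3 - x^2 + (29/3)x + 557/108

g(x) = 2x^3 - x^2 + (29/3)x + 557/108


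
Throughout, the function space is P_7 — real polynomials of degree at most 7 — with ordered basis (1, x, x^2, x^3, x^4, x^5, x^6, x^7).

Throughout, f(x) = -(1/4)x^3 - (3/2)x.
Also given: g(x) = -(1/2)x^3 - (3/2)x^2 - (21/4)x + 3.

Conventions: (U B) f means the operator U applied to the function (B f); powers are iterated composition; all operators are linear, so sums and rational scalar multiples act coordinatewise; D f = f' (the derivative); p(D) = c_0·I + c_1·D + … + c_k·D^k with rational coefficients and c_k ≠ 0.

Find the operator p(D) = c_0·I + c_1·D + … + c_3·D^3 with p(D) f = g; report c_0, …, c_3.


p(D) = 2·I + 2·D + (3/2)·D^2 − 4·D^3, i.e. c_0 = 2, c_1 = 2, c_2 = 3/2, c_3 = -4

D^0 f = -(1/4)x^3 - (3/2)x
D^1 f = -(3/4)x^2 - 3/2
D^2 f = -(3/2)x
D^3 f = -3/2
matching coefficients of g against c_0 f + c_1 Df + … from the top degree down determines the c_i
solution: c_0 = 2, c_1 = 2, c_2 = 3/2, c_3 = -4


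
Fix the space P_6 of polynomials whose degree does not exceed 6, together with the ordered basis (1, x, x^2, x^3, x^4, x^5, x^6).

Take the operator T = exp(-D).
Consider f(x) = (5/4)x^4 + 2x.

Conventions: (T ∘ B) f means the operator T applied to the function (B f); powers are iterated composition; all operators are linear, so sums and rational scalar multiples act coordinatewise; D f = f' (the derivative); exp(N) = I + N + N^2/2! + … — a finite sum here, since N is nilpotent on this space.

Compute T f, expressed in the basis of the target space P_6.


order-1 term: -5x^3 - 2
order-2 term: (15/2)x^2
order-3 term: -5x
order-4 term: 5/4
the series for exp(-D) f terminates at order 4
exp(-D) f = (5/4)x^4 - 5x^3 + (15/2)x^2 - 3x - 3/4

the result is g(x) = (5/4)x^4 - 5x^3 + (15/2)x^2 - 3x - 3/4


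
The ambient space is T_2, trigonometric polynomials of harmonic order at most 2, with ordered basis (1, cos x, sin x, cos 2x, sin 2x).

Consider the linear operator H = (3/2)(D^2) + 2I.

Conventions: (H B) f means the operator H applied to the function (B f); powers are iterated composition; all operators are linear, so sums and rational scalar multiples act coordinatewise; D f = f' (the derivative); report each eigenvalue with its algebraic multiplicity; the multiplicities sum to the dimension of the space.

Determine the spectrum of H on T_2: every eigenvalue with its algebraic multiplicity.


λ = -4 (multiplicity 2), λ = 1/2 (multiplicity 2), λ = 2 (multiplicity 1)

image of 1: 2
image of cos x: (1/2)cos x
image of sin x: (1/2)sin x
image of cos 2x: -4cos 2x
image of sin 2x: -4sin 2x
the matrix is diagonal; its diagonal is (2, 1/2, 1/2, -4, -4)
for a triangular matrix the eigenvalues are the diagonal entries, with algebraic multiplicity their repetition count


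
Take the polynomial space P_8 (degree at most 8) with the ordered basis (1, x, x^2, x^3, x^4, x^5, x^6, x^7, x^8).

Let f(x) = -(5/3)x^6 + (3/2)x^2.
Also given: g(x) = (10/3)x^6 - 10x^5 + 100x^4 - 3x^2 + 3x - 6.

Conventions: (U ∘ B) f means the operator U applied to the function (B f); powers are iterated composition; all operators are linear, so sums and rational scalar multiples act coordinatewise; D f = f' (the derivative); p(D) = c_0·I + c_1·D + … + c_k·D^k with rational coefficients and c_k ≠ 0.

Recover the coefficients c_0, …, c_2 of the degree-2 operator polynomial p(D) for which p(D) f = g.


D^0 f = -(5/3)x^6 + (3/2)x^2
D^1 f = -10x^5 + 3x
D^2 f = -50x^4 + 3
matching coefficients of g against c_0 f + c_1 Df + … from the top degree down determines the c_i
solution: c_0 = -2, c_1 = 1, c_2 = -2

c_0 = -2, c_1 = 1, c_2 = -2


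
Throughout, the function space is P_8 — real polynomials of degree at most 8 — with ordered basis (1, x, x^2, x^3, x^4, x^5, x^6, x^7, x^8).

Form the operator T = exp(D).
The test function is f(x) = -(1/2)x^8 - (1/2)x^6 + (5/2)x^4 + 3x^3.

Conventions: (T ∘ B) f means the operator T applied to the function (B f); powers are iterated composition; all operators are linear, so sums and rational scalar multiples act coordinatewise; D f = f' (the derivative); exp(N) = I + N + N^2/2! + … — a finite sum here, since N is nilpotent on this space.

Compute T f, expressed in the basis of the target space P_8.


order-1 term: -4x^7 - 3x^5 + 10x^3 + 9x^2
order-2 term: -14x^6 - (15/2)x^4 + 15x^2 + 9x
order-3 term: -28x^5 - 10x^3 + 10x + 3
order-4 term: -35x^4 - (15/2)x^2 + 5/2
order-5 term: -28x^3 - 3x
order-6 term: -14x^2 - 1/2
order-7 term: -4x
order-8 term: -1/2
the series for exp(D) f terminates at order 8
exp(D) f = -(1/2)x^8 - 4x^7 - (29/2)x^6 - 31x^5 - 40x^4 - 25x^3 + (5/2)x^2 + 12x + 9/2

g(x) = -(1/2)x^8 - 4x^7 - (29/2)x^6 - 31x^5 - 40x^4 - 25x^3 + (5/2)x^2 + 12x + 9/2


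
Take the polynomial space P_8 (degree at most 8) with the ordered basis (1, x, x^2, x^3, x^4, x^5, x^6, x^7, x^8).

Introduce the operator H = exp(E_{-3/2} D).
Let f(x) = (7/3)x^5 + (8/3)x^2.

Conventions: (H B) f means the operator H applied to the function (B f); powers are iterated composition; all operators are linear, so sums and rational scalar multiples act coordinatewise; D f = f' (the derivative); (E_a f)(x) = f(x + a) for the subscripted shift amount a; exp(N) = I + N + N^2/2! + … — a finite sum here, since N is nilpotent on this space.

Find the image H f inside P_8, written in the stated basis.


the image equals g(x) = (7/3)x^5 + (35/3)x^4 - (140/3)x^3 - (53/2)x^2 + (559/2)x - 2743/16

order-1 term: (35/3)x^4 - 70x^3 + (315/2)x^2 - (913/6)x + 817/16
order-2 term: (70/3)x^3 - 210x^2 + 630x - 1882/3
order-3 term: (70/3)x^2 - 210x + 945/2
order-4 term: (35/3)x - 70
order-5 term: 7/3
the series for exp(E_{-3/2} D) f terminates at order 5
exp(E_{-3/2} D) f = (7/3)x^5 + (35/3)x^4 - (140/3)x^3 - (53/2)x^2 + (559/2)x - 2743/16


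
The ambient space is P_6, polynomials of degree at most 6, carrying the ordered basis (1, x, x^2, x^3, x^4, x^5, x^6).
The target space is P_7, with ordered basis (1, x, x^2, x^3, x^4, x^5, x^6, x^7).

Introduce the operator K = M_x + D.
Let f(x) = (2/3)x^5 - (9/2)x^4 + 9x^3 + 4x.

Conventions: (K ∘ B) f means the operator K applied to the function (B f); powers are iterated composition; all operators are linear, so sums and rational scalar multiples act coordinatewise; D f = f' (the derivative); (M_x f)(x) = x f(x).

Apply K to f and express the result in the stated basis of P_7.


M_x f = (2/3)x^6 - (9/2)x^5 + 9x^4 + 4x^2
D f = (10/3)x^4 - 18x^3 + 27x^2 + 4
(M_x + D) f = (2/3)x^6 - (9/2)x^5 + (37/3)x^4 - 18x^3 + 31x^2 + 4

the image equals g(x) = (2/3)x^6 - (9/2)x^5 + (37/3)x^4 - 18x^3 + 31x^2 + 4


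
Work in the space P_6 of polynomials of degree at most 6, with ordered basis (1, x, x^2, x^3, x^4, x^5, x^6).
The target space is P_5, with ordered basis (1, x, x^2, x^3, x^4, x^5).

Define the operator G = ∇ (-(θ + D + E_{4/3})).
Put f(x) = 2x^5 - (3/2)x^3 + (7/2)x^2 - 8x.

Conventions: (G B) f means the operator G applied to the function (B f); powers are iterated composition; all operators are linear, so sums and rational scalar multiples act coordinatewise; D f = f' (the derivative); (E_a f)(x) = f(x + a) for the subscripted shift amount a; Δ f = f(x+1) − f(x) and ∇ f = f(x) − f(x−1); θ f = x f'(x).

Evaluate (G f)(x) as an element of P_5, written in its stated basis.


θ f = 10x^5 - (9/2)x^3 + 7x^2 - 8x
D f = 10x^4 - (9/2)x^2 + 7x - 8
E_{4/3} f = 2x^5 + (40/3)x^4 + (613/18)x^3 + (2425/54)x^2 + (2020/81)x + 104/243
(θ + D + E_{4/3}) f = 12x^5 + (70/3)x^4 + (266/9)x^3 + (1280/27)x^2 + (1939/81)x - 1840/243
(-(θ + D + E_{4/3})) f = -12x^5 - (70/3)x^4 - (266/9)x^3 - (1280/27)x^2 - (1939/81)x + 1840/243
∇ (-(θ + D + E_{4/3})) f = -60x^4 + (80/3)x^3 - (206/3)x^2 - (1066/27)x + 425/81

the result is g(x) = -60x^4 + (80/3)x^3 - (206/3)x^2 - (1066/27)x + 425/81


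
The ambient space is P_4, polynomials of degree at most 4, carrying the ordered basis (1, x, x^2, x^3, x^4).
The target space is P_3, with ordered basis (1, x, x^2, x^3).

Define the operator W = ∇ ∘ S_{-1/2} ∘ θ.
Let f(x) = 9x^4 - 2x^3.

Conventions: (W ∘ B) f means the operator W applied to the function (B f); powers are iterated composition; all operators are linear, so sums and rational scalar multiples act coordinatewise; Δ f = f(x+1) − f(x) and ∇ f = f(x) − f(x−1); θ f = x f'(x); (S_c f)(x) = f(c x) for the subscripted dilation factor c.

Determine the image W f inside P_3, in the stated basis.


the image equals g(x) = 9x^3 - (45/4)x^2 + (27/4)x - 3/2

θ f = 36x^4 - 6x^3
S_{-1/2} θ f = (9/4)x^4 + (3/4)x^3
∇ S_{-1/2} θ f = 9x^3 - (45/4)x^2 + (27/4)x - 3/2


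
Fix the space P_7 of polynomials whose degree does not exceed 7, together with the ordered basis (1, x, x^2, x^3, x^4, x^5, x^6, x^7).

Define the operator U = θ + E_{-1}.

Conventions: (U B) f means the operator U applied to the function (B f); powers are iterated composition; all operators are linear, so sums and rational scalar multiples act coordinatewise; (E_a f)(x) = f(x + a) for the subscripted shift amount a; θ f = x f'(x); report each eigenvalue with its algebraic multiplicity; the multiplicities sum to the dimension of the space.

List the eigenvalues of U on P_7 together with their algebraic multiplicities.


image of 1: 1
image of x: 2x - 1
image of x^2: 3x^2 - 2x + 1
image of x^3: 4x^3 - 3x^2 + 3x - 1
image of x^4: 5x^4 - 4x^3 + 6x^2 - 4x + 1
image of x^5: 6x^5 - 5x^4 + 10x^3 - 10x^2 + 5x - 1
image of x^6: 7x^6 - 6x^5 + 15x^4 - 20x^3 + 15x^2 - 6x + 1
image of x^7: 8x^7 - 7x^6 + 21x^5 - 35x^4 + 35x^3 - 21x^2 + 7x - 1
the matrix is upper triangular; its diagonal is (1, 2, 3, 4, 5, 6, 7, 8)
for a triangular matrix the eigenvalues are the diagonal entries, with algebraic multiplicity their repetition count

λ = 1 (multiplicity 1), λ = 2 (multiplicity 1), λ = 3 (multiplicity 1), λ = 4 (multiplicity 1), λ = 5 (multiplicity 1), λ = 6 (multiplicity 1), λ = 7 (multiplicity 1), λ = 8 (multiplicity 1)


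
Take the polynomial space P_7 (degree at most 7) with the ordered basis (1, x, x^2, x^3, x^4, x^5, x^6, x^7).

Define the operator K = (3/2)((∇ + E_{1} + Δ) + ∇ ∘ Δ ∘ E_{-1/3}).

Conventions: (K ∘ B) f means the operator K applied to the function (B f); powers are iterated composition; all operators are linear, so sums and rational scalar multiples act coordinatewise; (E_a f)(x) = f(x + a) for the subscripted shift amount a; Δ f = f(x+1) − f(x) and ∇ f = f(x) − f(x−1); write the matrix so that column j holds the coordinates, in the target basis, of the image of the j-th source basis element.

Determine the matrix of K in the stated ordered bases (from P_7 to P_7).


the matrix is [[3/2, 9/2, 9/2, 3/2, 13/2, -29/18, 181/18, -359/54]; [0, 3/2, 9, 27/2, 6, 65/2, -29/3, 1267/18]; [0, 0, 3/2, 27/2, 27, 15, 195/2, -203/6]; [0, 0, 0, 3/2, 18, 45, 30, 455/2]; [0, 0, 0, 0, 3/2, 45/2, 135/2, 105/2]; [0, 0, 0, 0, 0, 3/2, 27, 189/2]; [0, 0, 0, 0, 0, 0, 3/2, 63/2]; [0, 0, 0, 0, 0, 0, 0, 3/2]] (rows listed top to bottom)

image of 1: 3/2
image of x: (3/2)x + 9/2
image of x^2: (3/2)x^2 + 9x + 9/2
image of x^3: (3/2)x^3 + (27/2)x^2 + (27/2)x + 3/2
image of x^4: (3/2)x^4 + 18x^3 + 27x^2 + 6x + 13/2
image of x^5: (3/2)x^5 + (45/2)x^4 + 45x^3 + 15x^2 + (65/2)x - 29/18
image of x^6: (3/2)x^6 + 27x^5 + (135/2)x^4 + 30x^3 + (195/2)x^2 - (29/3)x + 181/18
image of x^7: (3/2)x^7 + (63/2)x^6 + (189/2)x^5 + (105/2)x^4 + (455/2)x^3 - (203/6)x^2 + (1267/18)x - 359/54
each image's coordinates form column j of the matrix


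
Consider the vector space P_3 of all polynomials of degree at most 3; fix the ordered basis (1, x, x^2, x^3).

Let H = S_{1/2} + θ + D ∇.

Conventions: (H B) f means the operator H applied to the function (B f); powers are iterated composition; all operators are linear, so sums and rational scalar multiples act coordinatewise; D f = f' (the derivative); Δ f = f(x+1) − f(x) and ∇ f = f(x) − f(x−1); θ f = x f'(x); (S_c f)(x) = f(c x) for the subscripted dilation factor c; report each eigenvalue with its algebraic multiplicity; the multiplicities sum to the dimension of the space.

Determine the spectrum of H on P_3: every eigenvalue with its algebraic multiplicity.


λ = 1 (multiplicity 1), λ = 3/2 (multiplicity 1), λ = 9/4 (multiplicity 1), λ = 25/8 (multiplicity 1)

image of 1: 1
image of x: (3/2)x
image of x^2: (9/4)x^2 + 2
image of x^3: (25/8)x^3 + 6x - 3
the matrix is upper triangular; its diagonal is (1, 3/2, 9/4, 25/8)
for a triangular matrix the eigenvalues are the diagonal entries, with algebraic multiplicity their repetition count


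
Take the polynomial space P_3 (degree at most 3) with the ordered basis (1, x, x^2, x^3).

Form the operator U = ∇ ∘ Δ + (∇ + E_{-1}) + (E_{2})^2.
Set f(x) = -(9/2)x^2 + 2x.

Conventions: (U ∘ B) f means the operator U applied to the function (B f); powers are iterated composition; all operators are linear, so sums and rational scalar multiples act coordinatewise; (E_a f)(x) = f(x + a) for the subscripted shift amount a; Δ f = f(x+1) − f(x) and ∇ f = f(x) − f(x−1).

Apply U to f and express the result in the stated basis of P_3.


the result is g(x) = -9x^2 - 32x - 73

Δ f = -9x - 5/2
∇ Δ f = -9
∇ f = -9x + 13/2
E_{-1} f = -(9/2)x^2 + 11x - 13/2
(∇ + E_{-1}) f = -(9/2)x^2 + 2x
E_{2} f = -(9/2)x^2 - 16x - 14
E_{2} E_{2} f = -(9/2)x^2 - 34x - 64
(∇ ∘ Δ + (∇ + E_{-1}) + (E_{2})^2) f = -9x^2 - 32x - 73


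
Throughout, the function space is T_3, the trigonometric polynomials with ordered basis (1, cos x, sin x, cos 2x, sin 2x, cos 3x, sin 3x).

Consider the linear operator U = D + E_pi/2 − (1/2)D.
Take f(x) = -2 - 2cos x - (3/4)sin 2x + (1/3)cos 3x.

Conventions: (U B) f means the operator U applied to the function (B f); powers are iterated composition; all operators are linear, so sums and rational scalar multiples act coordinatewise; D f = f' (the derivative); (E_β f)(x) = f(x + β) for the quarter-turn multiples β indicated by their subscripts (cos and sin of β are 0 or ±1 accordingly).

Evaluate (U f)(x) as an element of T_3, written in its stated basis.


g(x) = -2 + 3sin x - (3/4)cos 2x + (3/4)sin 2x - (1/6)sin 3x

D f = 2sin x - (3/2)cos 2x - sin 3x
E_pi/2 f = -2 + 2sin x + (3/4)sin 2x + (1/3)sin 3x
D f = 2sin x - (3/2)cos 2x - sin 3x
(-(1/2)D) f = -sin x + (3/4)cos 2x + (1/2)sin 3x
(D + E_pi/2 − (1/2)D) f = -2 + 3sin x - (3/4)cos 2x + (3/4)sin 2x - (1/6)sin 3x


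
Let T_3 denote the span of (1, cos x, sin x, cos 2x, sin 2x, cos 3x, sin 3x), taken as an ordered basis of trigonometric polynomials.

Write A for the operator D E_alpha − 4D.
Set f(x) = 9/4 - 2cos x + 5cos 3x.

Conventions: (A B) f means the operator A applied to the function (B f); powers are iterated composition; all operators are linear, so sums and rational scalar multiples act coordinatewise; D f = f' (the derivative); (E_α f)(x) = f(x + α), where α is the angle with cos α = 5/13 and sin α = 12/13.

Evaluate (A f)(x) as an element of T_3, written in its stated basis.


g(x) = (24/13)cos x - (94/13)sin x + (12420/2197)cos 3x + (162345/2197)sin 3x

E_alpha f = 9/4 - (10/13)cos x + (24/13)sin x - (10175/2197)cos 3x + (4140/2197)sin 3x
D E_alpha f = (24/13)cos x + (10/13)sin x + (12420/2197)cos 3x + (30525/2197)sin 3x
D f = 2sin x - 15sin 3x
(-4D) f = -8sin x + 60sin 3x
(D E_alpha − 4D) f = (24/13)cos x - (94/13)sin x + (12420/2197)cos 3x + (162345/2197)sin 3x


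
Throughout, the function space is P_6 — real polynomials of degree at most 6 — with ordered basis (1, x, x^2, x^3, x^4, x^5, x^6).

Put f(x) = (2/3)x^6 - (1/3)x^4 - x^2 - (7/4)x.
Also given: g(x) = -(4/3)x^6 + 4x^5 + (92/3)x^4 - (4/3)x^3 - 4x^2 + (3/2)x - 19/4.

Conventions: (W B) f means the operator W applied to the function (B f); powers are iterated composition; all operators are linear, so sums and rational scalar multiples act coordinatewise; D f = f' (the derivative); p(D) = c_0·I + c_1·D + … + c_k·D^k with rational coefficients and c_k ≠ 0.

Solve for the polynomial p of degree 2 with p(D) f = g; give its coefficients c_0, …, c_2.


c_0 = -2, c_1 = 1, c_2 = 3/2

D^0 f = (2/3)x^6 - (1/3)x^4 - x^2 - (7/4)x
D^1 f = 4x^5 - (4/3)x^3 - 2x - 7/4
D^2 f = 20x^4 - 4x^2 - 2
matching coefficients of g against c_0 f + c_1 Df + … from the top degree down determines the c_i
solution: c_0 = -2, c_1 = 1, c_2 = 3/2


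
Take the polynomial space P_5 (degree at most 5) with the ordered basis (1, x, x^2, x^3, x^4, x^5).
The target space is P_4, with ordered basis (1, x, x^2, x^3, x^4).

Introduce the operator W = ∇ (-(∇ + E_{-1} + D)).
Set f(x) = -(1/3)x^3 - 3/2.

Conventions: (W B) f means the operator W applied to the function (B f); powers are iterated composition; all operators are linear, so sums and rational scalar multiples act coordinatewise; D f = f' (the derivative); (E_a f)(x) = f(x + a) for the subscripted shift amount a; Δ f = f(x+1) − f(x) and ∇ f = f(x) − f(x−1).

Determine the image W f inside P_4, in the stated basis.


∇ f = -x^2 + x - 1/3
E_{-1} f = -(1/3)x^3 + x^2 - x - 7/6
D f = -x^2
(∇ + E_{-1} + D) f = -(1/3)x^3 - x^2 - 3/2
(-(∇ + E_{-1} + D)) f = (1/3)x^3 + x^2 + 3/2
∇ (-(∇ + E_{-1} + D)) f = x^2 + x - 2/3

g(x) = x^2 + x - 2/3


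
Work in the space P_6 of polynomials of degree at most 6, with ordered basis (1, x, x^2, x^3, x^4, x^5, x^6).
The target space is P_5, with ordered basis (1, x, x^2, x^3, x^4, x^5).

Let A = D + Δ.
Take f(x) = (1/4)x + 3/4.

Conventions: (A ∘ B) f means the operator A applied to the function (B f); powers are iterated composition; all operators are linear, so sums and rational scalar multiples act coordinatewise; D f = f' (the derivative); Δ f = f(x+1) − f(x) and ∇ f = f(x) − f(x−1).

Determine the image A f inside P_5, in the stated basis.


g(x) = 1/2

D f = 1/4
Δ f = 1/4
(D + Δ) f = 1/2


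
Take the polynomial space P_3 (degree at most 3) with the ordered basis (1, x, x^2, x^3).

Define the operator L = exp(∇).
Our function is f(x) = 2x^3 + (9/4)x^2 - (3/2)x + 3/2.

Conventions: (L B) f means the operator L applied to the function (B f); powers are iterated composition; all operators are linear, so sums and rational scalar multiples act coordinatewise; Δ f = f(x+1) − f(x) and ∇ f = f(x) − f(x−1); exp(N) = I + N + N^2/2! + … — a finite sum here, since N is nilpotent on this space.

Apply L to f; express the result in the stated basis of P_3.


order-1 term: 6x^2 - (3/2)x - 7/4
order-2 term: 6x - 15/4
order-3 term: 2
the series for exp(∇) f terminates at order 3
exp(∇) f = 2x^3 + (33/4)x^2 + 3x - 2

the result is g(x) = 2x^3 + (33/4)x^2 + 3x - 2


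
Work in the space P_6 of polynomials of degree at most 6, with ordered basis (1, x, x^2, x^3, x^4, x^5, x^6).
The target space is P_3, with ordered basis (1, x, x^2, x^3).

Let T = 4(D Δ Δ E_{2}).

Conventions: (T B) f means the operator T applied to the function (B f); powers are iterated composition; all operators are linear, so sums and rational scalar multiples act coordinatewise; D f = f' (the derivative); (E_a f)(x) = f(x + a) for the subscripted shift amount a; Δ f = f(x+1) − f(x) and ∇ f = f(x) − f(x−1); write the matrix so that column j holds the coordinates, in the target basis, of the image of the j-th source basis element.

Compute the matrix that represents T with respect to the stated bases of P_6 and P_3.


image of 1: 0
image of x: 0
image of x^2: 0
image of x^3: 24
image of x^4: 96x + 288
image of x^5: 240x^2 + 1440x + 2200
image of x^6: 480x^3 + 4320x^2 + 13200x + 13680
each image's coordinates form column j of the matrix

the matrix is [[0, 0, 0, 24, 288, 2200, 13680]; [0, 0, 0, 0, 96, 1440, 13200]; [0, 0, 0, 0, 0, 240, 4320]; [0, 0, 0, 0, 0, 0, 480]] (rows listed top to bottom)


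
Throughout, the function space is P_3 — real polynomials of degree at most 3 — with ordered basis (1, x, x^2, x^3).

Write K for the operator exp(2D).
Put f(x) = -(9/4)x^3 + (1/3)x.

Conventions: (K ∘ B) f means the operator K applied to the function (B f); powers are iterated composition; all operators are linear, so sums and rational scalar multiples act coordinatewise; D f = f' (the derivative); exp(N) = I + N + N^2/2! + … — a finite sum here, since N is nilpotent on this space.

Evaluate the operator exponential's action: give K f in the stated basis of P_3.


order-1 term: -(27/2)x^2 + 2/3
order-2 term: -27x
order-3 term: -18
the series for exp(2D) f terminates at order 3
exp(2D) f = -(9/4)x^3 - (27/2)x^2 - (80/3)x - 52/3

the image equals g(x) = -(9/4)x^3 - (27/2)x^2 - (80/3)x - 52/3


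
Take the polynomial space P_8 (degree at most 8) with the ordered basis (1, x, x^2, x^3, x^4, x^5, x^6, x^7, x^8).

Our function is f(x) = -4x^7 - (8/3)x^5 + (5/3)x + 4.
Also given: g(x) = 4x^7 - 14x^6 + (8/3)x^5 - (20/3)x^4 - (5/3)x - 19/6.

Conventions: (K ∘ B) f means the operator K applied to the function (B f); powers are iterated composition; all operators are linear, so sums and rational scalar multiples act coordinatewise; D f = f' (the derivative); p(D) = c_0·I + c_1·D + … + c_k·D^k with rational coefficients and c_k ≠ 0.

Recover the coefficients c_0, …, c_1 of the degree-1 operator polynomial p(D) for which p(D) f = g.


p(D) = -I + (1/2)·D, i.e. c_0 = -1, c_1 = 1/2

D^0 f = -4x^7 - (8/3)x^5 + (5/3)x + 4
D^1 f = -28x^6 - (40/3)x^4 + 5/3
matching coefficients of g against c_0 f + c_1 Df + … from the top degree down determines the c_i
solution: c_0 = -1, c_1 = 1/2


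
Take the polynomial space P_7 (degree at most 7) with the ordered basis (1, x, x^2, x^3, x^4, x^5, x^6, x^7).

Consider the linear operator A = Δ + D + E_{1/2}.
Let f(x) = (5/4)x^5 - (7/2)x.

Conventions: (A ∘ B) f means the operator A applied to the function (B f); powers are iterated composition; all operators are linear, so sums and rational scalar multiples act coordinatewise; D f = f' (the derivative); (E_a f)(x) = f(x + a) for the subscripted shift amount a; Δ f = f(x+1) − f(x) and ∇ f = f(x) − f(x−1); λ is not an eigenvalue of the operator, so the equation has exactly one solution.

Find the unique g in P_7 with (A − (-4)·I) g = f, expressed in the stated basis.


write g with unknown coordinates in the stated basis and equate coefficients in (A − (-4)·I) g = f
solving from the highest basis element down gives g = (1/4)x^5 - (5/8)x^4 + (5/8)x^3 - (9/16)x^2 - (99/320)x + 151/640
check: A g = (1/4)x^5 + (5/2)x^4 - (5/2)x^3 + (9/4)x^2 - (181/80)x - 151/160
so A g − (-4)·g = (5/4)x^5 - (7/2)x = f ✓

g(x) = (1/4)x^5 - (5/8)x^4 + (5/8)x^3 - (9/16)x^2 - (99/320)x + 151/640


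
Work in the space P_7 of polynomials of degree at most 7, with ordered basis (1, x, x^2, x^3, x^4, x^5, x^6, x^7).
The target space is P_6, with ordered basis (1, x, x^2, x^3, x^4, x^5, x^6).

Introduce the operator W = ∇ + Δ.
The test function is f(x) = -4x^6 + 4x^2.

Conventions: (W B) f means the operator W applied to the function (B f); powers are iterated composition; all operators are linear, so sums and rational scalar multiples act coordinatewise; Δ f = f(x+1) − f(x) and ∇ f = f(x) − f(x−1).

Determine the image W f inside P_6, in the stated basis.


g(x) = -48x^5 - 160x^3 - 32x

∇ f = -24x^5 + 60x^4 - 80x^3 + 60x^2 - 16x
Δ f = -24x^5 - 60x^4 - 80x^3 - 60x^2 - 16x
(∇ + Δ) f = -48x^5 - 160x^3 - 32x


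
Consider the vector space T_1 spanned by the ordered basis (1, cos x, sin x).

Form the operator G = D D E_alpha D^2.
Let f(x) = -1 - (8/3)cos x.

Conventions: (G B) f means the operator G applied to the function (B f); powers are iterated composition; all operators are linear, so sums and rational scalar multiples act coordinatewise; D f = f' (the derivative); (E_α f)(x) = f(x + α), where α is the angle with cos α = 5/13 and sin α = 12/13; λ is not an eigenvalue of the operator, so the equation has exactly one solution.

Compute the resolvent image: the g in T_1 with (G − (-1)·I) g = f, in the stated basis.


g(x) = -1 - (4/3)cos x - (8/9)sin x

write g with unknown coordinates in the stated basis and equate coefficients in (G − (-1)·I) g = f
solving from the highest basis element down gives g = -1 - (4/3)cos x - (8/9)sin x
check: G g = -(4/3)cos x + (8/9)sin x
so G g − (-1)·g = -1 - (8/3)cos x = f ✓


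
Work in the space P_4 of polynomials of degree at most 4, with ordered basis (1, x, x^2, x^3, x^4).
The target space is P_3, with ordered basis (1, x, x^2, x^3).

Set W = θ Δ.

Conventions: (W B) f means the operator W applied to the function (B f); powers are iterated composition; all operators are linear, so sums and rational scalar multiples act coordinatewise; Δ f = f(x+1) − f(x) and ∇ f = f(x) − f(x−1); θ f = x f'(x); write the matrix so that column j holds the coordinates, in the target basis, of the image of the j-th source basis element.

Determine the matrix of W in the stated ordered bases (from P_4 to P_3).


image of 1: 0
image of x: 0
image of x^2: 2x
image of x^3: 6x^2 + 3x
image of x^4: 12x^3 + 12x^2 + 4x
each image's coordinates form column j of the matrix

the matrix is [[0, 0, 0, 0, 0]; [0, 0, 2, 3, 4]; [0, 0, 0, 6, 12]; [0, 0, 0, 0, 12]] (rows listed top to bottom)


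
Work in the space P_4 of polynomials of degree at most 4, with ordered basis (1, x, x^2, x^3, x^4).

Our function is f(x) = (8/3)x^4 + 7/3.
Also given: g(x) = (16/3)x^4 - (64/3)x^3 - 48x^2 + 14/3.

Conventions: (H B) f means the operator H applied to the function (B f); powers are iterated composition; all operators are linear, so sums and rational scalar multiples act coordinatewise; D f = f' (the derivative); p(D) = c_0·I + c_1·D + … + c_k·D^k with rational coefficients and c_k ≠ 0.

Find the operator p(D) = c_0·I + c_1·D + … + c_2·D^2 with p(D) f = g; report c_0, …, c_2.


D^0 f = (8/3)x^4 + 7/3
D^1 f = (32/3)x^3
D^2 f = 32x^2
matching coefficients of g against c_0 f + c_1 Df + … from the top degree down determines the c_i
solution: c_0 = 2, c_1 = -2, c_2 = -3/2

p(D) = 2·I − 2·D − (3/2)·D^2, i.e. c_0 = 2, c_1 = -2, c_2 = -3/2


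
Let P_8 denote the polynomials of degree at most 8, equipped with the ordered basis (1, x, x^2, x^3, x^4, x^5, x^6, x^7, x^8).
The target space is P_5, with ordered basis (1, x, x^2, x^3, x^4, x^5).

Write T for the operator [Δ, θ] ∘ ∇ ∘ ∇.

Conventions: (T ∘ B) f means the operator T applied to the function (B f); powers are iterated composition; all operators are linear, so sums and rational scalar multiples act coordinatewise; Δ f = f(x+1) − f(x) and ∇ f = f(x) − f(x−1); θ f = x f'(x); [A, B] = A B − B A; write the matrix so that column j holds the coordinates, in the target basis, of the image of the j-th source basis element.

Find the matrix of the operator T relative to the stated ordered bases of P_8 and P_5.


image of 1: 0
image of x: 0
image of x^2: 0
image of x^3: 6
image of x^4: 24x
image of x^5: 60x^2 + 10
image of x^6: 120x^3 + 60x
image of x^7: 210x^4 + 210x^2 + 14
image of x^8: 336x^5 + 560x^3 + 112x
each image's coordinates form column j of the matrix

the matrix is [[0, 0, 0, 6, 0, 10, 0, 14, 0]; [0, 0, 0, 0, 24, 0, 60, 0, 112]; [0, 0, 0, 0, 0, 60, 0, 210, 0]; [0, 0, 0, 0, 0, 0, 120, 0, 560]; [0, 0, 0, 0, 0, 0, 0, 210, 0]; [0, 0, 0, 0, 0, 0, 0, 0, 336]] (rows listed top to bottom)


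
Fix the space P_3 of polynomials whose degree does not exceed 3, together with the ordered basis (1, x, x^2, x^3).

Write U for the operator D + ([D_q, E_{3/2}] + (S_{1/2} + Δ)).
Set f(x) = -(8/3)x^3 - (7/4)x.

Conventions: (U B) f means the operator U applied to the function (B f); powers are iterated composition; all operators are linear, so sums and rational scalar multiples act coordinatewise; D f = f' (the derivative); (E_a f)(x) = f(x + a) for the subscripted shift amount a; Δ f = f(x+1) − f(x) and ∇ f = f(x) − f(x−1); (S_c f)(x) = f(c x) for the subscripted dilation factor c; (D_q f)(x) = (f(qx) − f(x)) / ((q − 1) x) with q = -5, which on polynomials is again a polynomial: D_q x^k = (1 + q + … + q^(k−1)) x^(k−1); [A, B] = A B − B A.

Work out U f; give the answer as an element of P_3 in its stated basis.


D f = -8x^2 - 7/4
E_{3/2} f = -(8/3)x^3 - 12x^2 - (79/4)x - 93/8
D_q E_{3/2} f = -56x^2 + 48x - 79/4
D_q f = -56x^2 - 7/4
E_{3/2} D_q f = -56x^2 - 168x - 511/4
[D_q, E_{3/2}] f = 216x + 108
S_{1/2} f = -(1/3)x^3 - (7/8)x
Δ f = -8x^2 - 8x - 53/12
(S_{1/2} + Δ) f = -(1/3)x^3 - 8x^2 - (71/8)x - 53/12
([D_q, E_{3/2}] + (S_{1/2} + Δ)) f = -(1/3)x^3 - 8x^2 + (1657/8)x + 1243/12
(D + ([D_q, E_{3/2}] + (S_{1/2} + Δ))) f = -(1/3)x^3 - 16x^2 + (1657/8)x + 611/6

g(x) = -(1/3)x^3 - 16x^2 + (1657/8)x + 611/6


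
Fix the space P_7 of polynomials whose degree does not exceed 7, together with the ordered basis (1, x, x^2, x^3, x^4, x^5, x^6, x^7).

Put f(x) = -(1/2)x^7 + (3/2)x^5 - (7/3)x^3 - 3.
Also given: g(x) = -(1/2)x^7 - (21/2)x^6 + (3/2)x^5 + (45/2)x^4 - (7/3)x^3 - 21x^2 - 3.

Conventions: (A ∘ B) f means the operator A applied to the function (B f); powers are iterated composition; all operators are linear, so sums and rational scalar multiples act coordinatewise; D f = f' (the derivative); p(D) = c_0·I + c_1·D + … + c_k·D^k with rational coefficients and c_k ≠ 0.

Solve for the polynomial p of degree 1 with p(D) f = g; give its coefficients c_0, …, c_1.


D^0 f = -(1/2)x^7 + (3/2)x^5 - (7/3)x^3 - 3
D^1 f = -(7/2)x^6 + (15/2)x^4 - 7x^2
matching coefficients of g against c_0 f + c_1 Df + … from the top degree down determines the c_i
solution: c_0 = 1, c_1 = 3

c_0 = 1, c_1 = 3


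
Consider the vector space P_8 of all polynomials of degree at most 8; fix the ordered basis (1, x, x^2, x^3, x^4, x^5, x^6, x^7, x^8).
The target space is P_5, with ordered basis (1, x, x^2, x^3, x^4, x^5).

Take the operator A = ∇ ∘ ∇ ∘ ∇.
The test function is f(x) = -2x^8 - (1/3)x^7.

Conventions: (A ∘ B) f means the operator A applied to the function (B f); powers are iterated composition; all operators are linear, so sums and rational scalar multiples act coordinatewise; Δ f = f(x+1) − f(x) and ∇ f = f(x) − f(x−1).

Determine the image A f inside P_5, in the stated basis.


g(x) = -672x^5 + 4970x^4 - 16380x^3 + 29190x^2 - 27636x + 10990

∇ f = -16x^7 + (161/3)x^6 - 105x^5 + (385/3)x^4 - (301/3)x^3 + 49x^2 - (41/3)x + 5/3
∇ ∇ f = -112x^6 + 658x^5 - 1890x^4 + (9590/3)x^3 - 3262x^2 + (5614/3)x - 466
∇ ∇ ∇ f = -672x^5 + 4970x^4 - 16380x^3 + 29190x^2 - 27636x + 10990


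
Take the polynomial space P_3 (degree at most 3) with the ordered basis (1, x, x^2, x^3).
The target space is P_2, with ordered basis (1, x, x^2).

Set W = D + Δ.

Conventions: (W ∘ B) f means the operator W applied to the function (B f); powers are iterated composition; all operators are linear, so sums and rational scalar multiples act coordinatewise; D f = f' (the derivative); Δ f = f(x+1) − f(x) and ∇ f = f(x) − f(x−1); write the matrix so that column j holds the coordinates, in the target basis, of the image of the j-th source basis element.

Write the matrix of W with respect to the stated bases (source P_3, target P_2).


the matrix is [[0, 2, 1, 1]; [0, 0, 4, 3]; [0, 0, 0, 6]] (rows listed top to bottom)

image of 1: 0
image of x: 2
image of x^2: 4x + 1
image of x^3: 6x^2 + 3x + 1
each image's coordinates form column j of the matrix


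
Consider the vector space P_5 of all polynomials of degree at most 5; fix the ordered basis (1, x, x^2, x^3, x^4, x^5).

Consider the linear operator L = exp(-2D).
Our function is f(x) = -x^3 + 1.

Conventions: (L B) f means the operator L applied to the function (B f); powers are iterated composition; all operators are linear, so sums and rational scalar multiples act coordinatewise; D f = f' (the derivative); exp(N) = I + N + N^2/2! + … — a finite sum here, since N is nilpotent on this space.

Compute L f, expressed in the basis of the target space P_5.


the image equals g(x) = -x^3 + 6x^2 - 12x + 9

order-1 term: 6x^2
order-2 term: -12x
order-3 term: 8
the series for exp(-2D) f terminates at order 3
exp(-2D) f = -x^3 + 6x^2 - 12x + 9


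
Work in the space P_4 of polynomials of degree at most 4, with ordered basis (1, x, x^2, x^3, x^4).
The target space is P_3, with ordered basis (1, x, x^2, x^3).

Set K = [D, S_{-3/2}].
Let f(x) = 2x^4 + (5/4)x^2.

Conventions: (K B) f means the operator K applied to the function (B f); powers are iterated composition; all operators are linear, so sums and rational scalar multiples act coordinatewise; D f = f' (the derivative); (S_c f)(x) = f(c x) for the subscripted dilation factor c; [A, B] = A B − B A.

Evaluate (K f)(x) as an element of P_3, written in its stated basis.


S_{-3/2} f = (81/8)x^4 + (45/16)x^2
D S_{-3/2} f = (81/2)x^3 + (45/8)x
D f = 8x^3 + (5/2)x
S_{-3/2} D f = -27x^3 - (15/4)x
[D, S_{-3/2}] f = (135/2)x^3 + (75/8)x

the result is g(x) = (135/2)x^3 + (75/8)x


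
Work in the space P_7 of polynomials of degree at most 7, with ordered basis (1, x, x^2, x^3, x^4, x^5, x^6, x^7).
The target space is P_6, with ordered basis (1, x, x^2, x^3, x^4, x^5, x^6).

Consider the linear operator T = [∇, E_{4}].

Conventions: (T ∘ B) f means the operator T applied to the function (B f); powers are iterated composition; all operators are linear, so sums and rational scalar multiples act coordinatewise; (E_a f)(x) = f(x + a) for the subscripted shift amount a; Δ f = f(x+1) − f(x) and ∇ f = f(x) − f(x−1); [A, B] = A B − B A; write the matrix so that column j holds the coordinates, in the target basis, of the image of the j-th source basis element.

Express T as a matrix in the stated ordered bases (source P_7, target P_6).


the matrix is [[0, 0, 0, 0, 0, 0, 0, 0]; [0, 0, 0, 0, 0, 0, 0, 0]; [0, 0, 0, 0, 0, 0, 0, 0]; [0, 0, 0, 0, 0, 0, 0, 0]; [0, 0, 0, 0, 0, 0, 0, 0]; [0, 0, 0, 0, 0, 0, 0, 0]; [0, 0, 0, 0, 0, 0, 0, 0]] (rows listed top to bottom)

image of 1: 0
image of x: 0
image of x^2: 0
image of x^3: 0
image of x^4: 0
image of x^5: 0
image of x^6: 0
image of x^7: 0
each image's coordinates form column j of the matrix
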